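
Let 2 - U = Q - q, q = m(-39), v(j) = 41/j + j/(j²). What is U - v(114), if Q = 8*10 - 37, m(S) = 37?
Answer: -83/19 ≈ -4.3684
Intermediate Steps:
v(j) = 42/j (v(j) = 41/j + j/j² = 41/j + 1/j = 42/j)
q = 37
Q = 43 (Q = 80 - 37 = 43)
U = -4 (U = 2 - (43 - 1*37) = 2 - (43 - 37) = 2 - 1*6 = 2 - 6 = -4)
U - v(114) = -4 - 42/114 = -4 - 1*7/19 = -4 - 7/19 = -83/19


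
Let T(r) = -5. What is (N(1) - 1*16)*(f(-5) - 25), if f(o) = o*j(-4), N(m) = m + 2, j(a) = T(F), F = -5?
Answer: 0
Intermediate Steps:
j(a) = -5
N(m) = 2 + m
f(o) = -5*o (f(o) = o*(-5) = -5*o)
(N(1) - 1*16)*(f(-5) - 25) = ((2 + 1) - 1*16)*(-5*(-5) - 25) = (3 - 16)*(25 - 25) = -13*0 = 0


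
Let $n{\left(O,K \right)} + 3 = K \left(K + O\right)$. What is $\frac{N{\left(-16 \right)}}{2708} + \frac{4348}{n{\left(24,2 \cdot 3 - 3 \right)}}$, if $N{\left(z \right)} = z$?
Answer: $\frac{1471642}{26403} \approx 55.738$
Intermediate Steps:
$n{\left(O,K \right)} = -3 + K \left(K + O\right)$
$\frac{N{\left(-16 \right)}}{2708} + \frac{4348}{n{\left(24,2 \cdot 3 - 3 \right)}} = - \frac{16}{2708} + \frac{4348}{-3 + \left(2 \cdot 3 - 3\right)^{2} + \left(2 \cdot 3 - 3\right) 24} = \left(-16\right) \frac{1}{2708} + \frac{4348}{-3 + \left(6 - 3\right)^{2} + \left(6 - 3\right) 24} = - \frac{4}{677} + \frac{4348}{-3 + 3^{2} + 3 \cdot 24} = - \frac{4}{677} + \frac{4348}{-3 + 9 + 72} = - \frac{4}{677} + \frac{4348}{78} = - \frac{4}{677} + 4348 \cdot \frac{1}{78} = - \frac{4}{677} + \frac{2174}{39} = \frac{1471642}{26403}$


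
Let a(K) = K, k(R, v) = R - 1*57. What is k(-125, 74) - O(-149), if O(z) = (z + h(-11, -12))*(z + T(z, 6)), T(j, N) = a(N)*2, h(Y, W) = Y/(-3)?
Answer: -60278/3 ≈ -20093.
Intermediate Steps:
k(R, v) = -57 + R (k(R, v) = R - 57 = -57 + R)
h(Y, W) = -Y/3 (h(Y, W) = Y*(-⅓) = -Y/3)
T(j, N) = 2*N (T(j, N) = N*2 = 2*N)
O(z) = (12 + z)*(11/3 + z) (O(z) = (z - ⅓*(-11))*(z + 2*6) = (z + 11/3)*(z + 12) = (11/3 + z)*(12 + z) = (12 + z)*(11/3 + z))
k(-125, 74) - O(-149) = (-57 - 125) - (44 + (-149)² + (47/3)*(-149)) = -182 - (44 + 22201 - 7003/3) = -182 - 1*59732/3 = -182 - 59732/3 = -60278/3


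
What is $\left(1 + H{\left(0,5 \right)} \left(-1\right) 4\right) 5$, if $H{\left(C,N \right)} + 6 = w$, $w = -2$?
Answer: $165$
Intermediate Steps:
$H{\left(C,N \right)} = -8$ ($H{\left(C,N \right)} = -6 - 2 = -8$)
$\left(1 + H{\left(0,5 \right)} \left(-1\right) 4\right) 5 = \left(1 + \left(-8\right) \left(-1\right) 4\right) 5 = \left(1 + 8 \cdot 4\right) 5 = \left(1 + 32\right) 5 = 33 \cdot 5 = 165$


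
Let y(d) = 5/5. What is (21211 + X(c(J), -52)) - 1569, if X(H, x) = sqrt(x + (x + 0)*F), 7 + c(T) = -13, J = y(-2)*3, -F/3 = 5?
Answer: 19642 + 2*sqrt(182) ≈ 19669.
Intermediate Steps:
y(d) = 1 (y(d) = 5*(1/5) = 1)
F = -15 (F = -3*5 = -15)
J = 3 (J = 1*3 = 3)
c(T) = -20 (c(T) = -7 - 13 = -20)
X(H, x) = sqrt(14)*sqrt(-x) (X(H, x) = sqrt(x + (x + 0)*(-15)) = sqrt(x + x*(-15)) = sqrt(x - 15*x) = sqrt(-14*x) = sqrt(14)*sqrt(-x))
(21211 + X(c(J), -52)) - 1569 = (21211 + sqrt(14)*sqrt(-1*(-52))) - 1569 = (21211 + sqrt(14)*sqrt(52)) - 1569 = (21211 + sqrt(14)*(2*sqrt(13))) - 1569 = (21211 + 2*sqrt(182)) - 1569 = 19642 + 2*sqrt(182)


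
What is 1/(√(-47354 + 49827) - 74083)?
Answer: -74083/5488288416 - √2473/5488288416 ≈ -1.3507e-5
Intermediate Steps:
1/(√(-47354 + 49827) - 74083) = 1/(√2473 - 74083) = 1/(-74083 + √2473)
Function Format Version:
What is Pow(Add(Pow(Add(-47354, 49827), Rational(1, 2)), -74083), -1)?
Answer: Add(Rational(-74083, 5488288416), Mul(Rational(-1, 5488288416), Pow(2473, Rational(1, 2)))) ≈ -1.3507e-5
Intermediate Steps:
Pow(Add(Pow(Add(-47354, 49827), Rational(1, 2)), -74083), -1) = Pow(Add(Pow(2473, Rational(1, 2)), -74083), -1) = Pow(Add(-74083, Pow(2473, Rational(1, 2))), -1)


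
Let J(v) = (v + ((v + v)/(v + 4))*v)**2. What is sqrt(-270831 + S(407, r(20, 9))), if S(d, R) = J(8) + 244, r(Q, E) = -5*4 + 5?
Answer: I*sqrt(2432147)/3 ≈ 519.84*I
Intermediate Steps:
J(v) = (v + 2*v**2/(4 + v))**2 (J(v) = (v + ((2*v)/(4 + v))*v)**2 = (v + (2*v/(4 + v))*v)**2 = (v + 2*v**2/(4 + v))**2)
r(Q, E) = -15 (r(Q, E) = -20 + 5 = -15)
S(d, R) = 5332/9 (S(d, R) = 8**2*(4 + 3*8)**2/(4 + 8)**2 + 244 = 64*(4 + 24)**2/12**2 + 244 = 64*(1/144)*28**2 + 244 = 64*(1/144)*784 + 244 = 3136/9 + 244 = 5332/9)
sqrt(-270831 + S(407, r(20, 9))) = sqrt(-270831 + 5332/9) = sqrt(-2432147/9) = I*sqrt(2432147)/3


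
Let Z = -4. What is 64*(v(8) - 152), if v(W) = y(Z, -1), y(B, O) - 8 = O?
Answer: -9280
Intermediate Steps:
y(B, O) = 8 + O
v(W) = 7 (v(W) = 8 - 1 = 7)
64*(v(8) - 152) = 64*(7 - 152) = 64*(-145) = -9280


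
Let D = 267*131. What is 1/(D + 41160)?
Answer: 1/76137 ≈ 1.3134e-5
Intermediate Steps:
D = 34977
1/(D + 41160) = 1/(34977 + 41160) = 1/76137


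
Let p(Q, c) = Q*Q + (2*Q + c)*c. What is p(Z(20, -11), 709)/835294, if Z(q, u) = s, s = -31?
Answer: 229842/417647 ≈ 0.55033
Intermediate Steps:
Z(q, u) = -31
p(Q, c) = Q² + c*(c + 2*Q) (p(Q, c) = Q² + (c + 2*Q)*c = Q² + c*(c + 2*Q))
p(Z(20, -11), 709)/835294 = ((-31)² + 709² + 2*(-31)*709)/835294 = (961 + 502681 - 43958)*(1/835294) = 459684*(1/835294) = 229842/417647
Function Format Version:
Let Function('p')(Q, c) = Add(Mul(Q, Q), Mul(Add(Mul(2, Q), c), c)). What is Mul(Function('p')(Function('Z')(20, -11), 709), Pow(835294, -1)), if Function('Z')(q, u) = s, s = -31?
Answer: Rational(229842, 417647) ≈ 0.55033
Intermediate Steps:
Function('Z')(q, u) = -31
Function('p')(Q, c) = Add(Pow(Q, 2), Mul(c, Add(c, Mul(2, Q)))) (Function('p')(Q, c) = Add(Pow(Q, 2), Mul(Add(c, Mul(2, Q)), c)) = Add(Pow(Q, 2), Mul(c, Add(c, Mul(2, Q)))))
Mul(Function('p')(Function('Z')(20, -11), 709), Pow(835294, -1)) = Mul(Add(Pow(-31, 2), Pow(709, 2), Mul(2, -31, 709)), Pow(835294, -1)) = Mul(Add(961, 502681, -43958), Rational(1, 835294)) = Mul(459684, Rational(1, 835294)) = Rational(229842, 417647)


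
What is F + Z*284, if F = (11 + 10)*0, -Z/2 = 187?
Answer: -106216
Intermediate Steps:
Z = -374 (Z = -2*187 = -374)
F = 0 (F = 21*0 = 0)
F + Z*284 = 0 - 374*284 = 0 - 106216 = -106216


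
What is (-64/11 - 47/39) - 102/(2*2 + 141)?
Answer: -480643/62205 ≈ -7.7268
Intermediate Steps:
(-64/11 - 47/39) - 102/(2*2 + 141) = (-64*1/11 - 47*1/39) - 102/(4 + 141) = (-64/11 - 47/39) - 102/145 = -3013/429 - 102*1/145 = -3013/429 - 102/145 = -480643/62205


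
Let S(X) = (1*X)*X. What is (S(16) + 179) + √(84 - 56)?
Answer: 435 + 2*√7 ≈ 440.29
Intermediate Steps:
S(X) = X² (S(X) = X*X = X²)
(S(16) + 179) + √(84 - 56) = (16² + 179) + √(84 - 56) = (256 + 179) + √28 = 435 + 2*√7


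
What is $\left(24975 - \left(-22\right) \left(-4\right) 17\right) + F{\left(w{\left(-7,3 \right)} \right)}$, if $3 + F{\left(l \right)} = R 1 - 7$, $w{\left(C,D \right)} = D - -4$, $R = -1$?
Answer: $23468$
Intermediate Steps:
$w{\left(C,D \right)} = 4 + D$ ($w{\left(C,D \right)} = D + 4 = 4 + D$)
$F{\left(l \right)} = -11$ ($F{\left(l \right)} = -3 - 8 = -11$)
$\left(24975 - \left(-22\right) \left(-4\right) 17\right) + F{\left(w{\left(-7,3 \right)} \right)} = \left(24975 - \left(-22\right) \left(-4\right) 17\right) - 11 = \left(24975 - 88 \cdot 17\right) - 11 = \left(24975 - 1496\right) - 11 = 23479 - 11 = 23468$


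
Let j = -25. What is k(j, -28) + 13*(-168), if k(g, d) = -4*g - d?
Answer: -2056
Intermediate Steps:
k(g, d) = -d - 4*g
k(j, -28) + 13*(-168) = (-1*(-28) - 4*(-25)) + 13*(-168) = (28 + 100) - 2184 = 128 - 2184 = -2056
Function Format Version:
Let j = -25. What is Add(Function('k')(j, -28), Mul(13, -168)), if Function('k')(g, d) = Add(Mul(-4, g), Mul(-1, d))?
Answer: -2056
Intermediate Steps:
Function('k')(g, d) = Add(Mul(-1, d), Mul(-4, g))
Add(Function('k')(j, -28), Mul(13, -168)) = Add(Add(Mul(-1, -28), Mul(-4, -25)), Mul(13, -168)) = Add(Add(28, 100), -2184) = Add(128, -2184) = -2056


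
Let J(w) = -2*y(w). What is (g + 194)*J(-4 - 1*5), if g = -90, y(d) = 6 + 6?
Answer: -2496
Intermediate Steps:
y(d) = 12
J(w) = -24 (J(w) = -2*12 = -24)
(g + 194)*J(-4 - 1*5) = (-90 + 194)*(-24) = 104*(-24) = -2496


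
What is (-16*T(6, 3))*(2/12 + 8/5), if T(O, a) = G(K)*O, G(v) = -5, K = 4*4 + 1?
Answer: 848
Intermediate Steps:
K = 17 (K = 16 + 1 = 17)
T(O, a) = -5*O
(-16*T(6, 3))*(2/12 + 8/5) = (-(-80)*6)*(2/12 + 8/5) = (-16*(-30))*(2*(1/12) + 8*(⅕)) = 480*(⅙ + 8/5) = 480*(53/30) = 848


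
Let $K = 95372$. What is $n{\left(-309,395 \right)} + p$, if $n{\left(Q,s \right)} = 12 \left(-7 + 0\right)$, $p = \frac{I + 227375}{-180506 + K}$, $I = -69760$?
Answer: $- \frac{7308871}{85134} \approx -85.851$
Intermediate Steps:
$p = - \frac{157615}{85134}$ ($p = \frac{-69760 + 227375}{-180506 + 95372} = \frac{157615}{-85134} = 157615 \left(- \frac{1}{85134}\right) = - \frac{157615}{85134} \approx -1.8514$)
$n{\left(Q,s \right)} = -84$ ($n{\left(Q,s \right)} = 12 \left(-7\right) = -84$)
$n{\left(-309,395 \right)} + p = -84 - \frac{157615}{85134} = - \frac{7308871}{85134}$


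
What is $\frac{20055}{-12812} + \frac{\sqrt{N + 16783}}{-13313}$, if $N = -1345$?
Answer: $- \frac{20055}{12812} - \frac{\sqrt{15438}}{13313} \approx -1.5747$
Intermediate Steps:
$\frac{20055}{-12812} + \frac{\sqrt{N + 16783}}{-13313} = \frac{20055}{-12812} + \frac{\sqrt{-1345 + 16783}}{-13313} = 20055 \left(- \frac{1}{12812}\right) + \sqrt{15438} \left(- \frac{1}{13313}\right) = - \frac{20055}{12812} - \frac{\sqrt{15438}}{13313}$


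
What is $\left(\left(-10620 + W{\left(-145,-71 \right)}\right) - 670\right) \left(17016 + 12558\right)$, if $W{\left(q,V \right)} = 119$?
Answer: $-330371154$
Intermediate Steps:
$\left(\left(-10620 + W{\left(-145,-71 \right)}\right) - 670\right) \left(17016 + 12558\right) = \left(\left(-10620 + 119\right) - 670\right) \left(17016 + 12558\right) = \left(-10501 - 670\right) 29574 = \left(-11171\right) 29574 = -330371154$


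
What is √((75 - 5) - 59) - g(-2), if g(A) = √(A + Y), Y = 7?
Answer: √11 - √5 ≈ 1.0806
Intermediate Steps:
g(A) = √(7 + A) (g(A) = √(A + 7) = √(7 + A))
√((75 - 5) - 59) - g(-2) = √((75 - 5) - 59) - √(7 - 2) = √(70 - 59) - √5 = √11 - √5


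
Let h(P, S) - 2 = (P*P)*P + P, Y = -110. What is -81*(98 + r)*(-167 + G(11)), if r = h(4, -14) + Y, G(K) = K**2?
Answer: 216108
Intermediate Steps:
h(P, S) = 2 + P + P**3 (h(P, S) = 2 + ((P*P)*P + P) = 2 + (P**2*P + P) = 2 + (P**3 + P) = 2 + (P + P**3) = 2 + P + P**3)
r = -40 (r = (2 + 4 + 4**3) - 110 = (2 + 4 + 64) - 110 = 70 - 110 = -40)
-81*(98 + r)*(-167 + G(11)) = -81*(98 - 40)*(-167 + 11**2) = -4698*(-167 + 121) = -4698*(-46) = -81*(-2668) = 216108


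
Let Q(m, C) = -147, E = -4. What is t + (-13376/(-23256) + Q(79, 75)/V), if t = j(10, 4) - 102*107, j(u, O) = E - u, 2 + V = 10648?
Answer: -17799027307/1628838 ≈ -10927.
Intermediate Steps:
V = 10646 (V = -2 + 10648 = 10646)
j(u, O) = -4 - u
t = -10928 (t = (-4 - 1*10) - 102*107 = (-4 - 10) - 10914 = -14 - 10914 = -10928)
t + (-13376/(-23256) + Q(79, 75)/V) = -10928 + (-13376/(-23256) - 147/10646) = -10928 + (-13376*(-1/23256) - 147*1/10646) = -10928 + (88/153 - 147/10646) = -10928 + 914357/1628838 = -17799027307/1628838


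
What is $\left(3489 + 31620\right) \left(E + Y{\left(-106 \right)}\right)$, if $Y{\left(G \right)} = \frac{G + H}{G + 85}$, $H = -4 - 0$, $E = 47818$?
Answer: $\frac{11753182464}{7} \approx 1.679 \cdot 10^{9}$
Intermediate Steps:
$H = -4$ ($H = -4 + 0 = -4$)
$Y{\left(G \right)} = \frac{-4 + G}{85 + G}$ ($Y{\left(G \right)} = \frac{G - 4}{G + 85} = \frac{-4 + G}{85 + G}$)
$\left(3489 + 31620\right) \left(E + Y{\left(-106 \right)}\right) = \left(3489 + 31620\right) \left(47818 + \frac{-4 - 106}{85 - 106}\right) = 35109 \left(47818 + \frac{1}{-21} \left(-110\right)\right) = 35109 \left(47818 - - \frac{110}{21}\right) = 35109 \left(47818 + \frac{110}{21}\right) = 35109 \cdot \frac{1004288}{21} = \frac{11753182464}{7}$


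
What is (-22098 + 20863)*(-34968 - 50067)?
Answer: 105018225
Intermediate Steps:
(-22098 + 20863)*(-34968 - 50067) = -1235*(-85035) = 105018225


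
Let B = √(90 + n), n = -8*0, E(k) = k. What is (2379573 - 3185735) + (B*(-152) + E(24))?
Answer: -806138 - 456*√10 ≈ -8.0758e+5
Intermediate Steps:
n = 0
B = 3*√10 (B = √(90 + 0) = √90 = 3*√10 ≈ 9.4868)
(2379573 - 3185735) + (B*(-152) + E(24)) = (2379573 - 3185735) + ((3*√10)*(-152) + 24) = -806162 + (-456*√10 + 24) = -806162 + (24 - 456*√10) = -806138 - 456*√10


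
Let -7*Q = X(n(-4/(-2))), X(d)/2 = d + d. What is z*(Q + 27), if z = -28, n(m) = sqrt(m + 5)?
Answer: -756 + 16*sqrt(7) ≈ -713.67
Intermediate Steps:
n(m) = sqrt(5 + m)
X(d) = 4*d (X(d) = 2*(d + d) = 2*(2*d) = 4*d)
Q = -4*sqrt(7)/7 (Q = -4*sqrt(5 - 4/(-2))/7 = -4*sqrt(5 - 4*(-1/2))/7 = -4*sqrt(5 + 2)/7 = -4*sqrt(7)/7 ≈ -1.5119)
z*(Q + 27) = -28*(-4*sqrt(7)/7 + 27) = -28*(27 - 4*sqrt(7)/7) = -756 + 16*sqrt(7)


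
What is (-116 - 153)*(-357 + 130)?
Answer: 61063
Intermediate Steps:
(-116 - 153)*(-357 + 130) = -269*(-227) = 61063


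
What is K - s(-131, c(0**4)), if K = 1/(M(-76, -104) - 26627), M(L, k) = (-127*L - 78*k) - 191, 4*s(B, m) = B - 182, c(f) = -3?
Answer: 1416949/18108 ≈ 78.250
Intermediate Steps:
s(B, m) = -91/2 + B/4 (s(B, m) = (B - 182)/4 = (-182 + B)/4 = -91/2 + B/4)
M(L, k) = -191 - 127*L - 78*k
K = -1/9054 (K = 1/((-191 - 127*(-76) - 78*(-104)) - 26627) = 1/((-191 + 9652 + 8112) - 26627) = 1/(17573 - 26627) = 1/(-9054) = -1/9054 ≈ -0.00011045)
K - s(-131, c(0**4)) = -1/9054 - (-91/2 + (1/4)*(-131)) = -1/9054 - (-91/2 - 131/4) = -1/9054 - 1*(-313/4) = -1/9054 + 313/4 = 1416949/18108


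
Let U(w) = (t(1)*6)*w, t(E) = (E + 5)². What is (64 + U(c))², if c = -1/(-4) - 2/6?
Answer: 2116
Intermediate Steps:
c = -1/12 (c = -1*(-¼) - 2*⅙ = ¼ - ⅓ = -1/12 ≈ -0.083333)
t(E) = (5 + E)²
U(w) = 216*w (U(w) = ((5 + 1)²*6)*w = (6²*6)*w = (36*6)*w = 216*w)
(64 + U(c))² = (64 + 216*(-1/12))² = (64 - 18)² = 46² = 2116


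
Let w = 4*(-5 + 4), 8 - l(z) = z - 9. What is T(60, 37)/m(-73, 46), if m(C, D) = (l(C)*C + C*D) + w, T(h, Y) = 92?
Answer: -23/2483 ≈ -0.0092630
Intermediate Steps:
l(z) = 17 - z (l(z) = 8 - (z - 9) = 8 - (-9 + z) = 8 + (9 - z) = 17 - z)
w = -4 (w = 4*(-1) = -4)
m(C, D) = -4 + C*D + C*(17 - C) (m(C, D) = ((17 - C)*C + C*D) - 4 = (C*(17 - C) + C*D) - 4 = (C*D + C*(17 - C)) - 4 = -4 + C*D + C*(17 - C))
T(60, 37)/m(-73, 46) = 92/(-4 - 73*46 - 1*(-73)*(-17 - 73)) = 92/(-4 - 3358 - 1*(-73)*(-90)) = 92/(-4 - 3358 - 6570) = 92/(-9932) = 92*(-1/9932) = -23/2483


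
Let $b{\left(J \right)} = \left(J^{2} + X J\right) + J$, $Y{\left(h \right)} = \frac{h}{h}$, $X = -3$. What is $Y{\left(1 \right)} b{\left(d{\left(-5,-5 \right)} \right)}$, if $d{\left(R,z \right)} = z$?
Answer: $35$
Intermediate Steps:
$Y{\left(h \right)} = 1$
$b{\left(J \right)} = J^{2} - 2 J$ ($b{\left(J \right)} = \left(J^{2} - 3 J\right) + J = J^{2} - 2 J$)
$Y{\left(1 \right)} b{\left(d{\left(-5,-5 \right)} \right)} = 1 \left(- 5 \left(-2 - 5\right)\right) = 1 \left(\left(-5\right) \left(-7\right)\right) = 1 \cdot 35 = 35$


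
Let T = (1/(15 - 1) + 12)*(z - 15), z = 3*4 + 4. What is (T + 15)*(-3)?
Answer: -1137/14 ≈ -81.214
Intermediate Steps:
z = 16 (z = 12 + 4 = 16)
T = 169/14 (T = (1/(15 - 1) + 12)*(16 - 15) = (1/14 + 12)*1 = (169/14)*1 = 169/14 ≈ 12.071)
(T + 15)*(-3) = (169/14 + 15)*(-3) = (379/14)*(-3) = -1137/14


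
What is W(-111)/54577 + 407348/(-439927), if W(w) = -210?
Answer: -22324216466/24009895879 ≈ -0.92979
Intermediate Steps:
W(-111)/54577 + 407348/(-439927) = -210/54577 + 407348/(-439927) = -210*1/54577 + 407348*(-1/439927) = -210/54577 - 407348/439927 = -22324216466/24009895879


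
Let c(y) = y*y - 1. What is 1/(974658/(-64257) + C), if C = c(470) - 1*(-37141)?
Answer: 21419/5526633874 ≈ 3.8756e-6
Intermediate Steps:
c(y) = -1 + y² (c(y) = y² - 1 = -1 + y²)
C = 258040 (C = (-1 + 470²) - 1*(-37141) = (-1 + 220900) + 37141 = 220899 + 37141 = 258040)
1/(974658/(-64257) + C) = 1/(974658/(-64257) + 258040) = 1/(974658*(-1/64257) + 258040) = 1/(-324886/21419 + 258040) = 1/(5526633874/21419) = 21419/5526633874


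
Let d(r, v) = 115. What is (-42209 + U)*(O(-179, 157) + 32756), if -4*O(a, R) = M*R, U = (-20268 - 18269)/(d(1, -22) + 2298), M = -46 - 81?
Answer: -7690723533201/4826 ≈ -1.5936e+9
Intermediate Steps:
M = -127
U = -38537/2413 (U = (-20268 - 18269)/(115 + 2298) = -38537/2413 ≈ -15.971)
O(a, R) = 127*R/4 (O(a, R) = -(-127)*R/4 = 127*R/4)
(-42209 + U)*(O(-179, 157) + 32756) = (-42209 - 38537/2413)*((127/4)*157 + 32756) = -101888854*(19939/4 + 32756)/2413 = -101888854/2413*150963/4 = -7690723533201/4826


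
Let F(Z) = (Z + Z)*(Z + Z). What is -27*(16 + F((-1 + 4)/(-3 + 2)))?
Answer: -1404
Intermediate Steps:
F(Z) = 4*Z**2 (F(Z) = (2*Z)*(2*Z) = 4*Z**2)
-27*(16 + F((-1 + 4)/(-3 + 2))) = -27*(16 + 4*((-1 + 4)/(-3 + 2))**2) = -27*(16 + 4*(3/(-1))**2) = -27*(16 + 4*(3*(-1))**2) = -27*(16 + 4*(-3)**2) = -27*(16 + 4*9) = -27*(16 + 36) = -27*52 = -1404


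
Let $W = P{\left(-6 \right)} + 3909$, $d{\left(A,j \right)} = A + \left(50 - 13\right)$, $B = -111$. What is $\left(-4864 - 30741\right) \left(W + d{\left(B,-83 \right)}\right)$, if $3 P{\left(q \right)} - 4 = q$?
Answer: $- \frac{409564315}{3} \approx -1.3652 \cdot 10^{8}$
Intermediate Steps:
$P{\left(q \right)} = \frac{4}{3} + \frac{q}{3}$
$d{\left(A,j \right)} = 37 + A$ ($d{\left(A,j \right)} = A + \left(50 - 13\right) = A + 37 = 37 + A$)
$W = \frac{11725}{3}$ ($W = \left(\frac{4}{3} + \frac{1}{3} \left(-6\right)\right) + 3909 = \left(\frac{4}{3} - 2\right) + 3909 = - \frac{2}{3} + 3909 = \frac{11725}{3} \approx 3908.3$)
$\left(-4864 - 30741\right) \left(W + d{\left(B,-83 \right)}\right) = \left(-4864 - 30741\right) \left(\frac{11725}{3} + \left(37 - 111\right)\right) = - 35605 \left(\frac{11725}{3} - 74\right) = \left(-35605\right) \frac{11503}{3} = - \frac{409564315}{3}$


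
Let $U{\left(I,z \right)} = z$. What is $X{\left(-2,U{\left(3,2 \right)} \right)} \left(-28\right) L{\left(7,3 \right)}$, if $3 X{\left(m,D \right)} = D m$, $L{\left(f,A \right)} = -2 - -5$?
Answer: $112$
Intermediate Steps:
$L{\left(f,A \right)} = 3$ ($L{\left(f,A \right)} = -2 + 5 = 3$)
$X{\left(m,D \right)} = \frac{D m}{3}$
$X{\left(-2,U{\left(3,2 \right)} \right)} \left(-28\right) L{\left(7,3 \right)} = \frac{1}{3} \cdot 2 \left(-2\right) \left(-28\right) 3 = \left(- \frac{4}{3}\right) \left(-28\right) 3 = \frac{112}{3} \cdot 3 = 112$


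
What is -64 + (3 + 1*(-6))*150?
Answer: -514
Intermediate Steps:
-64 + (3 + 1*(-6))*150 = -64 + (3 - 6)*150 = -64 - 3*150 = -64 - 450 = -514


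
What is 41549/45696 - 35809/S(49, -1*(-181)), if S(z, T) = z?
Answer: -233470309/319872 ≈ -729.89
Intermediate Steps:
41549/45696 - 35809/S(49, -1*(-181)) = 41549/45696 - 35809/49 = -233470309/319872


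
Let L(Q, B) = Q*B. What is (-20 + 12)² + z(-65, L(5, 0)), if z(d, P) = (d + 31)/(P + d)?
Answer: 4194/65 ≈ 64.523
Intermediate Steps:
L(Q, B) = B*Q
z(d, P) = (31 + d)/(P + d)
(-20 + 12)² + z(-65, L(5, 0)) = (-20 + 12)² + (31 - 65)/(0*5 - 65) = (-8)² - 34/(0 - 65) = 64 - 34/(-65) = 64 - 1/65*(-34) = 64 + 34/65 = 4194/65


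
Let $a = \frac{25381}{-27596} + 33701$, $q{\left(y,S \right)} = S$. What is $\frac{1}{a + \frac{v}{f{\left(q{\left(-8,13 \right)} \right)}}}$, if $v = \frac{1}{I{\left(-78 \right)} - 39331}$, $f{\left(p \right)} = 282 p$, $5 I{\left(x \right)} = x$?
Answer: $\frac{9951437410044}{335364239473083445} \approx 2.9674 \cdot 10^{-5}$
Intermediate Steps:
$I{\left(x \right)} = \frac{x}{5}$
$v = - \frac{5}{196733}$ ($v = \frac{1}{\frac{1}{5} \left(-78\right) - 39331} = \frac{1}{- \frac{78}{5} - 39331} = \frac{1}{- \frac{196733}{5}} = - \frac{5}{196733} \approx -2.5415 \cdot 10^{-5}$)
$a = \frac{929987415}{27596}$ ($a = 25381 \left(- \frac{1}{27596}\right) + 33701 = - \frac{25381}{27596} + 33701 = \frac{929987415}{27596} \approx 33700.0$)
$\frac{1}{a + \frac{v}{f{\left(q{\left(-8,13 \right)} \right)}}} = \frac{1}{\frac{929987415}{27596} - \frac{5}{196733 \cdot 282 \cdot 13}} = \frac{1}{\frac{929987415}{27596} - \frac{5}{196733 \cdot 3666}} = \frac{1}{\frac{929987415}{27596} - \frac{5}{721223178}} = \frac{1}{\frac{335364239473083445}{9951437410044}} = \frac{9951437410044}{335364239473083445}$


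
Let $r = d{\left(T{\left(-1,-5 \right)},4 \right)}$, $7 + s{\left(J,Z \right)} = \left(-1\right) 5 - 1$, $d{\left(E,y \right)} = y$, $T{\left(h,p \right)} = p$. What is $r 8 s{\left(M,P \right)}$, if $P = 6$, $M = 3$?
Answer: $-416$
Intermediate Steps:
$s{\left(J,Z \right)} = -13$ ($s{\left(J,Z \right)} = -7 - 6 = -13$)
$r = 4$
$r 8 s{\left(M,P \right)} = 4 \cdot 8 \left(-13\right) = 32 \left(-13\right) = -416$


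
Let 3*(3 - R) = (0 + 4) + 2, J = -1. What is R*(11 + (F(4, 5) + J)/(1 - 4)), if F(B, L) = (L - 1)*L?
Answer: 14/3 ≈ 4.6667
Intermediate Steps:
F(B, L) = L*(-1 + L) (F(B, L) = (-1 + L)*L = L*(-1 + L))
R = 1 (R = 3 - ((0 + 4) + 2)/3 = 3 - (4 + 2)/3 = 3 - ⅓*6 = 3 - 2 = 1)
R*(11 + (F(4, 5) + J)/(1 - 4)) = 1*(11 + (5*(-1 + 5) - 1)/(1 - 4)) = 1*(11 + (5*4 - 1)/(-3)) = 1*(11 + (20 - 1)*(-⅓)) = 1*(11 + 19*(-⅓)) = 1*(11 - 19/3) = 1*(14/3) = 14/3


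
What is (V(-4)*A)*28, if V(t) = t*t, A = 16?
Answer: 7168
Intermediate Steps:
V(t) = t²
(V(-4)*A)*28 = ((-4)²*16)*28 = (16*16)*28 = 256*28 = 7168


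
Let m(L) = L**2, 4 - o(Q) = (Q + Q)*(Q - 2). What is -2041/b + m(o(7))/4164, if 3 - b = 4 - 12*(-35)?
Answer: 861050/146087 ≈ 5.8941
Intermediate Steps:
o(Q) = 4 - 2*Q*(-2 + Q) (o(Q) = 4 - (Q + Q)*(Q - 2) = 4 - 2*Q*(-2 + Q))
b = -421 (b = 3 - (4 - 12*(-35)) = 3 - (4 + 420) = 3 - 1*424 = 3 - 424 = -421)
-2041/b + m(o(7))/4164 = -2041/(-421) + (4 - 2*7**2 + 4*7)**2/4164 = -2041*(-1/421) + (4 - 2*49 + 28)**2*(1/4164) = 2041/421 + (4 - 98 + 28)**2*(1/4164) = 2041/421 + (-66)**2*(1/4164) = 2041/421 + 4356*(1/4164) = 2041/421 + 363/347 = 861050/146087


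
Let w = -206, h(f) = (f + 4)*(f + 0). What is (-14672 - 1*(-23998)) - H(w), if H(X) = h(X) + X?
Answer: -32080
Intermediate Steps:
h(f) = f*(4 + f) (h(f) = (4 + f)*f = f*(4 + f))
H(X) = X + X*(4 + X) (H(X) = X*(4 + X) + X = X + X*(4 + X))
(-14672 - 1*(-23998)) - H(w) = (-14672 - 1*(-23998)) - (-206)*(5 - 206) = (-14672 + 23998) - (-206)*(-201) = 9326 - 1*41406 = 9326 - 41406 = -32080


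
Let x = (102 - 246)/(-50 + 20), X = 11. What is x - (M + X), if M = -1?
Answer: -26/5 ≈ -5.2000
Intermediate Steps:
x = 24/5 (x = -144/(-30) = -144*(-1/30) = 24/5 ≈ 4.8000)
x - (M + X) = 24/5 - (-1 + 11) = 24/5 - 10 = -26/5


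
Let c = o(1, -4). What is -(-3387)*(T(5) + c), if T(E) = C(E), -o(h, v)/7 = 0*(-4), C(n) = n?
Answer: 16935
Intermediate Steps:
o(h, v) = 0 (o(h, v) = -0*(-4) = -7*0 = 0)
T(E) = E
c = 0
-(-3387)*(T(5) + c) = -(-3387)*(5 + 0) = -(-3387)*5 = -1*(-16935) = 16935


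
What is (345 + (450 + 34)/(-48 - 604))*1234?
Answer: 69244676/163 ≈ 4.2481e+5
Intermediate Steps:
(345 + (450 + 34)/(-48 - 604))*1234 = (345 + 484/(-652))*1234 = (345 + 484*(-1/652))*1234 = (345 - 121/163)*1234 = (56114/163)*1234 = 69244676/163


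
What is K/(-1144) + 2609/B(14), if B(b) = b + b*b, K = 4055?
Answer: 1066573/120120 ≈ 8.8792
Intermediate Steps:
B(b) = b + b²
K/(-1144) + 2609/B(14) = 4055/(-1144) + 2609/((14*(1 + 14))) = 4055*(-1/1144) + 2609/((14*15)) = -4055/1144 + 2609/210 = 1066573/120120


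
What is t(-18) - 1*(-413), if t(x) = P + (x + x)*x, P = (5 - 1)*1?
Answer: 1065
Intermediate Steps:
P = 4 (P = 4*1 = 4)
t(x) = 4 + 2*x² (t(x) = 4 + (x + x)*x = 4 + (2*x)*x = 4 + 2*x²)
t(-18) - 1*(-413) = (4 + 2*(-18)²) - 1*(-413) = (4 + 2*324) + 413 = (4 + 648) + 413 = 652 + 413 = 1065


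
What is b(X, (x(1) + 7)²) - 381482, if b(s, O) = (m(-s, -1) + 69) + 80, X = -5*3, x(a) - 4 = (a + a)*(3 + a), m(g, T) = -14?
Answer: -381347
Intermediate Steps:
x(a) = 4 + 2*a*(3 + a) (x(a) = 4 + (a + a)*(3 + a) = 4 + (2*a)*(3 + a) = 4 + 2*a*(3 + a))
X = -15
b(s, O) = 135 (b(s, O) = (-14 + 69) + 80 = 55 + 80 = 135)
b(X, (x(1) + 7)²) - 381482 = 135 - 381482 = -381347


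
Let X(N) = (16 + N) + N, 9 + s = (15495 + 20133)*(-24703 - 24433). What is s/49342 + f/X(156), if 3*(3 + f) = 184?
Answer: -861299451739/24276264 ≈ -35479.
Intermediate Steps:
s = -1750617417 (s = -9 + (15495 + 20133)*(-24703 - 24433) = -9 + 35628*(-49136) = -9 - 1750617408 = -1750617417)
X(N) = 16 + 2*N
f = 175/3 (f = -3 + (1/3)*184 = -3 + 184/3 = 175/3 ≈ 58.333)
s/49342 + f/X(156) = -1750617417/49342 + 175/(3*(16 + 2*156)) = -1750617417*1/49342 + 175/(3*(16 + 312)) = -1750617417/49342 + (175/3)/328 = -1750617417/49342 + (175/3)*(1/328) = -1750617417/49342 + 175/984 = -861299451739/24276264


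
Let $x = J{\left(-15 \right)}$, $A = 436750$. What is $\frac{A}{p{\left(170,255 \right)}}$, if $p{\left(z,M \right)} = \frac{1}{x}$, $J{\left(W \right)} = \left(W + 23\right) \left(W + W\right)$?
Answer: $-104820000$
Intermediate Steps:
$J{\left(W \right)} = 2 W \left(23 + W\right)$ ($J{\left(W \right)} = \left(23 + W\right) 2 W = 2 W \left(23 + W\right)$)
$x = -240$ ($x = 2 \left(-15\right) \left(23 - 15\right) = 2 \left(-15\right) 8 = -240$)
$p{\left(z,M \right)} = - \frac{1}{240}$ ($p{\left(z,M \right)} = \frac{1}{-240} = - \frac{1}{240}$)
$\frac{A}{p{\left(170,255 \right)}} = \frac{436750}{- \frac{1}{240}} = 436750 \left(-240\right) = -104820000$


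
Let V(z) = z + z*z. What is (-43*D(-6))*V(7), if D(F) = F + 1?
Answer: 12040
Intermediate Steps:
D(F) = 1 + F
V(z) = z + z**2
(-43*D(-6))*V(7) = (-43*(1 - 6))*(7*(1 + 7)) = (-43*(-5))*(7*8) = 215*56 = 12040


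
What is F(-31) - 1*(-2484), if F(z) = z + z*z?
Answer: 3414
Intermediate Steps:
F(z) = z + z²
F(-31) - 1*(-2484) = -31*(1 - 31) - 1*(-2484) = -31*(-30) + 2484 = 930 + 2484 = 3414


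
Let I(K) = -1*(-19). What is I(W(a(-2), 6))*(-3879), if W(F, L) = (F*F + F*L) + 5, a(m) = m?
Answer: -73701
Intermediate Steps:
W(F, L) = 5 + F² + F*L (W(F, L) = (F² + F*L) + 5 = 5 + F² + F*L)
I(K) = 19
I(W(a(-2), 6))*(-3879) = 19*(-3879) = -73701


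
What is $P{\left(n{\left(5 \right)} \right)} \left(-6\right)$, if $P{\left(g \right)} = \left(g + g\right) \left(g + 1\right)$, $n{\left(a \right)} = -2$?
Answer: $-24$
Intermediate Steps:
$P{\left(g \right)} = 2 g \left(1 + g\right)$
$P{\left(n{\left(5 \right)} \right)} \left(-6\right) = 2 \left(-2\right) \left(1 - 2\right) \left(-6\right) = 2 \left(-2\right) \left(-1\right) \left(-6\right) = 4 \left(-6\right) = -24$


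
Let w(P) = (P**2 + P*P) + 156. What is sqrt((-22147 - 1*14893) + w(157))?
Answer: sqrt(12414) ≈ 111.42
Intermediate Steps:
w(P) = 156 + 2*P**2 (w(P) = (P**2 + P**2) + 156 = 2*P**2 + 156 = 156 + 2*P**2)
sqrt((-22147 - 1*14893) + w(157)) = sqrt((-22147 - 1*14893) + (156 + 2*157**2)) = sqrt((-22147 - 14893) + (156 + 2*24649)) = sqrt(-37040 + (156 + 49298)) = sqrt(-37040 + 49454) = sqrt(12414)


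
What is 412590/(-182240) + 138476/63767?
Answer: -6316237/68358224 ≈ -0.092399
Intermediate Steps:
412590/(-182240) + 138476/63767 = 412590*(-1/182240) + 138476*(1/63767) = -2427/1072 + 138476/63767 = -6316237/68358224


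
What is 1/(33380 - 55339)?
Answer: -1/21959 ≈ -4.5539e-5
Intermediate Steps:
1/(33380 - 55339) = 1/(-21959) = -1/21959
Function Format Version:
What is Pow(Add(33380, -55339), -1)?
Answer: Rational(-1, 21959) ≈ -4.5539e-5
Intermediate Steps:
Pow(Add(33380, -55339), -1) = Pow(-21959, -1) = Rational(-1, 21959)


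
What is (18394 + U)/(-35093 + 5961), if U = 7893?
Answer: -26287/29132 ≈ -0.90234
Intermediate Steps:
(18394 + U)/(-35093 + 5961) = (18394 + 7893)/(-35093 + 5961) = 26287/(-29132) = 26287*(-1/29132) = -26287/29132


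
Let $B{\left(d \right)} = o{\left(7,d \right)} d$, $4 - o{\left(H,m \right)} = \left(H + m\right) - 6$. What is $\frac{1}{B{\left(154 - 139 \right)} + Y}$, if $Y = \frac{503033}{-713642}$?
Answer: $- \frac{713642}{128958593} \approx -0.0055339$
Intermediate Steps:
$o{\left(H,m \right)} = 10 - H - m$ ($o{\left(H,m \right)} = 4 - \left(\left(H + m\right) - 6\right) = 4 - \left(-6 + H + m\right) = 10 - H - m$)
$Y = - \frac{503033}{713642}$ ($Y = 503033 \left(- \frac{1}{713642}\right) = - \frac{503033}{713642} \approx -0.70488$)
$B{\left(d \right)} = d \left(3 - d\right)$ ($B{\left(d \right)} = \left(10 - 7 - d\right) d = \left(3 - d\right) d = d \left(3 - d\right)$)
$\frac{1}{B{\left(154 - 139 \right)} + Y} = \frac{1}{\left(154 - 139\right) \left(3 - \left(154 - 139\right)\right) - \frac{503033}{713642}} = \frac{1}{15 \left(3 - 15\right) - \frac{503033}{713642}} = \frac{1}{15 \left(-12\right) - \frac{503033}{713642}} = \frac{1}{-180 - \frac{503033}{713642}} = \frac{1}{- \frac{128958593}{713642}} = - \frac{713642}{128958593}$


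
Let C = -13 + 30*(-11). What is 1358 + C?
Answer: 1015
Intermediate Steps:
C = -343 (C = -13 - 330 = -343)
1358 + C = 1358 - 343 = 1015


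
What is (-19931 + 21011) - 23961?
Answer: -22881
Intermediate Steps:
(-19931 + 21011) - 23961 = 1080 - 23961 = -22881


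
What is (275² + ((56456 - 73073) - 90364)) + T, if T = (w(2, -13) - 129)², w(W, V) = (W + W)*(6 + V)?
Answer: -6707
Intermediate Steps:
w(W, V) = 2*W*(6 + V) (w(W, V) = (2*W)*(6 + V) = 2*W*(6 + V))
T = 24649 (T = (2*2*(6 - 13) - 129)² = (2*2*(-7) - 129)² = (-28 - 129)² = (-157)² = 24649)
(275² + ((56456 - 73073) - 90364)) + T = (275² + ((56456 - 73073) - 90364)) + 24649 = (75625 + (-16617 - 90364)) + 24649 = (75625 - 106981) + 24649 = -31356 + 24649 = -6707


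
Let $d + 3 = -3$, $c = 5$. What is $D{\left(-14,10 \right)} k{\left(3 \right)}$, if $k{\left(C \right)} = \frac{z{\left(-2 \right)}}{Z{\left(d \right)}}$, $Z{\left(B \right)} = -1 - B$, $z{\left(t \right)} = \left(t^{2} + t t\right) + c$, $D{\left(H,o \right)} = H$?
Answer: $- \frac{182}{5} \approx -36.4$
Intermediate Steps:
$d = -6$ ($d = -3 - 3 = -6$)
$z{\left(t \right)} = 5 + 2 t^{2}$ ($z{\left(t \right)} = \left(t^{2} + t t\right) + 5 = \left(t^{2} + t^{2}\right) + 5 = 2 t^{2} + 5 = 5 + 2 t^{2}$)
$k{\left(C \right)} = \frac{13}{5}$ ($k{\left(C \right)} = \frac{5 + 2 \left(-2\right)^{2}}{-1 - -6} = \frac{5 + 2 \cdot 4}{-1 + 6} = \frac{5 + 8}{5} = 13 \cdot \frac{1}{5} = \frac{13}{5}$)
$D{\left(-14,10 \right)} k{\left(3 \right)} = \left(-14\right) \frac{13}{5} = - \frac{182}{5}$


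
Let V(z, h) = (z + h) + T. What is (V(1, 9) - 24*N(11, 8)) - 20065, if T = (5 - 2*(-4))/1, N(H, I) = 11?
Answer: -20306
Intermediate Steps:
T = 13 (T = (5 + 8)*1 = 13*1 = 13)
V(z, h) = 13 + h + z (V(z, h) = (z + h) + 13 = (h + z) + 13 = 13 + h + z)
(V(1, 9) - 24*N(11, 8)) - 20065 = ((13 + 9 + 1) - 24*11) - 20065 = (23 - 264) - 20065 = -241 - 20065 = -20306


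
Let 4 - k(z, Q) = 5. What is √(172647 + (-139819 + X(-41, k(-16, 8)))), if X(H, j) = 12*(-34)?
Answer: 2*√8105 ≈ 180.06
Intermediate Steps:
k(z, Q) = -1 (k(z, Q) = 4 - 1*5 = 4 - 5 = -1)
X(H, j) = -408
√(172647 + (-139819 + X(-41, k(-16, 8)))) = √(172647 + (-139819 - 408)) = √(172647 - 140227) = √32420 = 2*√8105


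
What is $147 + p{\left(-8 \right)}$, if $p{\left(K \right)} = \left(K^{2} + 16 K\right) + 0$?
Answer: $83$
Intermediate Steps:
$p{\left(K \right)} = K^{2} + 16 K$
$147 + p{\left(-8 \right)} = 147 - 8 \left(16 - 8\right) = 147 - 64 = 83$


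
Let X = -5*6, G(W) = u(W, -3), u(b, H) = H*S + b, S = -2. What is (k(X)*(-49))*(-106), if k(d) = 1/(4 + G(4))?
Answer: 371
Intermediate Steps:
u(b, H) = b - 2*H (u(b, H) = H*(-2) + b = -2*H + b = b - 2*H)
G(W) = 6 + W (G(W) = W - 2*(-3) = W + 6 = 6 + W)
X = -30
k(d) = 1/14 (k(d) = 1/(4 + (6 + 4)) = 1/(4 + 10) = 1/14)
(k(X)*(-49))*(-106) = ((1/14)*(-49))*(-106) = -7/2*(-106) = 371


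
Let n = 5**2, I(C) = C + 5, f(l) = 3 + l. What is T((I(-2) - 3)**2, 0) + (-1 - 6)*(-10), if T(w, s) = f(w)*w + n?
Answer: 95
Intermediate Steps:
I(C) = 5 + C
n = 25
T(w, s) = 25 + w*(3 + w) (T(w, s) = (3 + w)*w + 25 = w*(3 + w) + 25 = 25 + w*(3 + w))
T((I(-2) - 3)**2, 0) + (-1 - 6)*(-10) = (25 + ((5 - 2) - 3)**2*(3 + ((5 - 2) - 3)**2)) + (-1 - 6)*(-10) = (25 + (3 - 3)**2*(3 + (3 - 3)**2)) - 7*(-10) = (25 + 0**2*(3 + 0**2)) + 70 = (25 + 0*(3 + 0)) + 70 = (25 + 0*3) + 70 = (25 + 0) + 70 = 25 + 70 = 95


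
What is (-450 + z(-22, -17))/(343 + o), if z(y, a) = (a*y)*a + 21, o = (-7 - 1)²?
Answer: -617/37 ≈ -16.676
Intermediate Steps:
o = 64 (o = (-8)² = 64)
z(y, a) = 21 + y*a² (z(y, a) = y*a² + 21 = 21 + y*a²)
(-450 + z(-22, -17))/(343 + o) = (-450 + (21 - 22*(-17)²))/(343 + 64) = (-450 + (21 - 22*289))/407 = (-450 + (21 - 6358))*(1/407) = (-450 - 6337)*(1/407) = -6787*1/407 = -617/37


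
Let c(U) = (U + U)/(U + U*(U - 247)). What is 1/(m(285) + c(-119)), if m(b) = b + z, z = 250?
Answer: 365/195273 ≈ 0.0018692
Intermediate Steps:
c(U) = 2*U/(U + U*(-247 + U)) (c(U) = (2*U)/(U + U*(-247 + U)) = 2*U/(U + U*(-247 + U)))
m(b) = 250 + b (m(b) = b + 250 = 250 + b)
1/(m(285) + c(-119)) = 1/((250 + 285) + 2/(-246 - 119)) = 1/(535 + 2/(-365)) = 1/(535 + 2*(-1/365)) = 1/(535 - 2/365) = 1/(195273/365) = 365/195273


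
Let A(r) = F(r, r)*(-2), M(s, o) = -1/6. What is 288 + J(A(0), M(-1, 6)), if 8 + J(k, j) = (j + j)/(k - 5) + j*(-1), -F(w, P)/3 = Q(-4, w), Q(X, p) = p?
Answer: 8407/30 ≈ 280.23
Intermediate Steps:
M(s, o) = -1/6 (M(s, o) = -1*1/6 = -1/6)
F(w, P) = -3*w
A(r) = 6*r (A(r) = -3*r*(-2) = 6*r)
J(k, j) = -8 - j + 2*j/(-5 + k) (J(k, j) = -8 + ((j + j)/(k - 5) + j*(-1)) = -8 + ((2*j)/(-5 + k) - j) = -8 + (2*j/(-5 + k) - j) = -8 + (-j + 2*j/(-5 + k)) = -8 - j + 2*j/(-5 + k))
288 + J(A(0), M(-1, 6)) = 288 + (40 - 48*0 + 7*(-1/6) - 1*(-1/6)*6*0)/(-5 + 6*0) = 288 + (40 - 8*0 - 7/6 - 1*(-1/6)*0)/(-5 + 0) = 288 + (40 + 0 - 7/6 + 0)/(-5) = 288 - 1/5*233/6 = 288 - 233/30 = 8407/30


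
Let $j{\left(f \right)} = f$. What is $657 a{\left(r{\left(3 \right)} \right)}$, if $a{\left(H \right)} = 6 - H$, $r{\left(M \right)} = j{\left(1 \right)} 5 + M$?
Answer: $-1314$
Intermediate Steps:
$r{\left(M \right)} = 5 + M$ ($r{\left(M \right)} = 1 \cdot 5 + M = 5 + M$)
$657 a{\left(r{\left(3 \right)} \right)} = 657 \left(6 - \left(5 + 3\right)\right) = 657 \left(6 - 8\right) = 657 \left(-2\right) = -1314$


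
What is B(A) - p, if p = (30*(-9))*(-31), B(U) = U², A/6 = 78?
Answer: 210654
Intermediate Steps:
A = 468 (A = 6*78 = 468)
p = 8370 (p = -270*(-31) = 8370)
B(A) - p = 468² - 1*8370 = 219024 - 8370 = 210654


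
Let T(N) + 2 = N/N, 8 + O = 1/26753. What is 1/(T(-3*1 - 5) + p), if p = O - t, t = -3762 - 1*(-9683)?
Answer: -26753/158645289 ≈ -0.00016863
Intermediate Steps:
t = 5921 (t = -3762 + 9683 = 5921)
O = -214023/26753 (O = -8 + 1/26753 = -214023/26753 ≈ -8.0000)
T(N) = -1 (T(N) = -2 + N/N = -2 + 1 = -1)
p = -158618536/26753 (p = -214023/26753 - 1*5921 = -214023/26753 - 5921 = -158618536/26753 ≈ -5929.0)
1/(T(-3*1 - 5) + p) = 1/(-1 - 158618536/26753) = 1/(-158645289/26753) = -26753/158645289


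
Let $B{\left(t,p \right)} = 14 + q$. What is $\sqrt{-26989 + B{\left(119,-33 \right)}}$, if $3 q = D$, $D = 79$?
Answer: $\frac{i \sqrt{242538}}{3} \approx 164.16 i$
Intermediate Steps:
$q = \frac{79}{3}$ ($q = \frac{1}{3} \cdot 79 = \frac{79}{3} \approx 26.333$)
$B{\left(t,p \right)} = \frac{121}{3}$ ($B{\left(t,p \right)} = 14 + \frac{79}{3} = \frac{121}{3}$)
$\sqrt{-26989 + B{\left(119,-33 \right)}} = \sqrt{-26989 + \frac{121}{3}} = \sqrt{- \frac{80846}{3}} = \frac{i \sqrt{242538}}{3}$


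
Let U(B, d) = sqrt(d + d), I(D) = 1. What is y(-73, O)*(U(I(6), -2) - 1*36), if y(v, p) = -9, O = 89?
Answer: 324 - 18*I ≈ 324.0 - 18.0*I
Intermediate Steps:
U(B, d) = sqrt(2)*sqrt(d) (U(B, d) = sqrt(2*d) = sqrt(2)*sqrt(d))
y(-73, O)*(U(I(6), -2) - 1*36) = -9*(sqrt(2)*sqrt(-2) - 1*36) = -9*(sqrt(2)*(I*sqrt(2)) - 36) = -9*(2*I - 36) = -9*(-36 + 2*I) = 324 - 18*I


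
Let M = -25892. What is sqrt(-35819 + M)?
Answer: I*sqrt(61711) ≈ 248.42*I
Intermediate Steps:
sqrt(-35819 + M) = sqrt(-35819 - 25892) = sqrt(-61711) = I*sqrt(61711)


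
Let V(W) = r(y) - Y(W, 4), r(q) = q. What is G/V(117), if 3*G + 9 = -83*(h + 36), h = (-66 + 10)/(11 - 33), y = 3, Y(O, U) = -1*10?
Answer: -35291/429 ≈ -82.263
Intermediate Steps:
Y(O, U) = -10
h = 28/11 (h = -56/(-22) = -56*(-1/22) = 28/11 ≈ 2.5455)
V(W) = 13 (V(W) = 3 - 1*(-10) = 3 + 10 = 13)
G = -35291/33 (G = -3 + (-83*(28/11 + 36))/3 = -3 + (-83*424/11)/3 = -3 + (1/3)*(-35192/11) = -3 - 35192/33 = -35291/33 ≈ -1069.4)
G/V(117) = -35291/33/13 = -35291/33*1/13 = -35291/429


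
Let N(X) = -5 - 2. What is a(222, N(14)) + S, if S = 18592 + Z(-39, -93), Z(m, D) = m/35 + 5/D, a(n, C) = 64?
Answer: 60721478/3255 ≈ 18655.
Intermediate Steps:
N(X) = -7
Z(m, D) = 5/D + m/35 (Z(m, D) = m*(1/35) + 5/D = m/35 + 5/D = 5/D + m/35)
S = 60513158/3255 (S = 18592 + (5/(-93) + (1/35)*(-39)) = 18592 + (5*(-1/93) - 39/35) = 18592 + (-5/93 - 39/35) = 18592 - 3802/3255 = 60513158/3255 ≈ 18591.)
a(222, N(14)) + S = 64 + 60513158/3255 = 60721478/3255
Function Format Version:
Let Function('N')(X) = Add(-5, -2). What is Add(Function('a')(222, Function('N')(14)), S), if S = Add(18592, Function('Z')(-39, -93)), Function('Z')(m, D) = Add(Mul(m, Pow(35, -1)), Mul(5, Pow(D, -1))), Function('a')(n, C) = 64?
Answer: Rational(60721478, 3255) ≈ 18655.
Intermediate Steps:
Function('N')(X) = -7
Function('Z')(m, D) = Add(Mul(5, Pow(D, -1)), Mul(Rational(1, 35), m)) (Function('Z')(m, D) = Add(Mul(m, Rational(1, 35)), Mul(5, Pow(D, -1))) = Add(Mul(Rational(1, 35), m), Mul(5, Pow(D, -1))) = Add(Mul(5, Pow(D, -1)), Mul(Rational(1, 35), m)))
S = Rational(60513158, 3255) (S = Add(18592, Add(Mul(5, Pow(-93, -1)), Mul(Rational(1, 35), -39))) = Add(18592, Add(Mul(5, Rational(-1, 93)), Rational(-39, 35))) = Add(18592, Add(Rational(-5, 93), Rational(-39, 35))) = Add(18592, Rational(-3802, 3255)) = Rational(60513158, 3255) ≈ 18591.)
Add(Function('a')(222, Function('N')(14)), S) = Add(64, Rational(60513158, 3255)) = Rational(60721478, 3255)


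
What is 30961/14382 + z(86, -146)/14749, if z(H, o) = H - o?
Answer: 459980413/212120118 ≈ 2.1685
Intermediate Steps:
30961/14382 + z(86, -146)/14749 = 30961/14382 + (86 - 1*(-146))/14749 = 30961*(1/14382) + (86 + 146)*(1/14749) = 30961/14382 + 232*(1/14749) = 30961/14382 + 232/14749 = 459980413/212120118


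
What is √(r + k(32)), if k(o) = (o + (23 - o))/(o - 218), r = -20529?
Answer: I*√710225562/186 ≈ 143.28*I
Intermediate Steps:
k(o) = 23/(-218 + o)
√(r + k(32)) = √(-20529 + 23/(-218 + 32)) = √(-20529 + 23/(-186)) = √(-20529 + 23*(-1/186)) = √(-20529 - 23/186) = √(-3818417/186) = I*√710225562/186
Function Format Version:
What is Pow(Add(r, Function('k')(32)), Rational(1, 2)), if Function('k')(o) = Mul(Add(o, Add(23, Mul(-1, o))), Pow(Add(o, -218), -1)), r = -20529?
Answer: Mul(Rational(1, 186), I, Pow(710225562, Rational(1, 2))) ≈ Mul(143.28, I)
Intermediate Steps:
Function('k')(o) = Mul(23, Pow(Add(-218, o), -1))
Pow(Add(r, Function('k')(32)), Rational(1, 2)) = Pow(Add(-20529, Mul(23, Pow(Add(-218, 32), -1))), Rational(1, 2)) = Pow(Add(-20529, Mul(23, Pow(-186, -1))), Rational(1, 2)) = Pow(Add(-20529, Mul(23, Rational(-1, 186))), Rational(1, 2)) = Pow(Add(-20529, Rational(-23, 186)), Rational(1, 2)) = Pow(Rational(-3818417, 186), Rational(1, 2)) = Mul(Rational(1, 186), I, Pow(710225562, Rational(1, 2)))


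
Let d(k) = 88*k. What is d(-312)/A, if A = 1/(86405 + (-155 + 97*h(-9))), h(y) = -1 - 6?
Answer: -2349437376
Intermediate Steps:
h(y) = -7
A = 1/85571 (A = 1/(86405 + (-155 + 97*(-7))) = 1/(86405 + (-155 - 679)) = 1/(86405 - 834) = 1/85571 ≈ 1.1686e-5)
d(-312)/A = (88*(-312))/(1/85571) = -27456*85571 = -2349437376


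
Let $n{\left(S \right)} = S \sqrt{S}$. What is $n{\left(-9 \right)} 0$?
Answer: $0$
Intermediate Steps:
$n{\left(S \right)} = S^{\frac{3}{2}}$
$n{\left(-9 \right)} 0 = \left(-9\right)^{\frac{3}{2}} \cdot 0 = - 27 i 0 = 0$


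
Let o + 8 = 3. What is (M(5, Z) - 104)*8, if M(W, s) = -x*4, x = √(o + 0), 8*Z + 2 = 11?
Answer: -832 - 32*I*√5 ≈ -832.0 - 71.554*I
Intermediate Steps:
o = -5 (o = -8 + 3 = -5)
Z = 9/8 (Z = -¼ + (⅛)*11 = -¼ + 11/8 = 9/8 ≈ 1.1250)
x = I*√5 (x = √(-5 + 0) = √(-5) = I*√5 ≈ 2.2361*I)
M(W, s) = -4*I*√5 (M(W, s) = -I*√5*4 = -4*I*√5)
(M(5, Z) - 104)*8 = (-4*I*√5 - 104)*8 = (-104 - 4*I*√5)*8 = -832 - 32*I*√5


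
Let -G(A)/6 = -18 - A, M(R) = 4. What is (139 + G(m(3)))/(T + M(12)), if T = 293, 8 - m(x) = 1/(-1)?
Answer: 301/297 ≈ 1.0135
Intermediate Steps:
m(x) = 9 (m(x) = 8 - 1/(-1) = 8 - 1*(-1) = 8 + 1 = 9)
G(A) = 108 + 6*A (G(A) = -6*(-18 - A) = 108 + 6*A)
(139 + G(m(3)))/(T + M(12)) = (139 + (108 + 6*9))/(293 + 4) = (139 + (108 + 54))/297 = (139 + 162)*(1/297) = 301*(1/297) = 301/297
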